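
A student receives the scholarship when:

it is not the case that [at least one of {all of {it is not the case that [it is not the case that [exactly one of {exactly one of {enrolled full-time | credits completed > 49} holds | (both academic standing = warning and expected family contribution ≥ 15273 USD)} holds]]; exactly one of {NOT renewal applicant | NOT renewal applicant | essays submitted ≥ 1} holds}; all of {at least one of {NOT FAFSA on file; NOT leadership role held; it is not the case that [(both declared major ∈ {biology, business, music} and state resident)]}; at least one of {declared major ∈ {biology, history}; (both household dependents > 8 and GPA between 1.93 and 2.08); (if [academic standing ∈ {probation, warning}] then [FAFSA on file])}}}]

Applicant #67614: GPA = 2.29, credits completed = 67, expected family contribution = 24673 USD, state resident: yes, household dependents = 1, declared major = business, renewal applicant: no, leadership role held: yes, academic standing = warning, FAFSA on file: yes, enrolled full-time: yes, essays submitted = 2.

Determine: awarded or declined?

Awarded

Atomic conditions:
  enrolled full-time: yes → true
  credits completed > 49: 67 > 49 is true
  academic standing = warning: warning == warning is true
  expected family contribution ≥ 15273 USD: 24673 ≥ 15273 is true
  NOT renewal applicant: no → true
  essays submitted ≥ 1: 2 ≥ 1 is true
  NOT FAFSA on file: yes → false
  NOT leadership role held: yes → false
  declared major ∈ {biology, business, music}: business is in the set → true
  state resident: yes → true
  declared major ∈ {biology, history}: business is not in the set → false
  household dependents > 8: 1 > 8 is false
  GPA between 1.93 and 2.08: 2.29 in [1.93, 2.08] is false
  academic standing ∈ {probation, warning}: warning is in the set → true
  FAFSA on file: yes → true
Combine:
[1.1.1.1.1.1] exactly-one(true, true) = false
[1.1.1.1.1.2] true AND true = true
[1.1.1.1.1] exactly-one(false, true) = true
[1.1.1.1] NOT true = false
[1.1.1] NOT false = true
[1.1.2] exactly-one(true, true, true) = false
[1.1] true AND false = false
[1.2.1.3.1] true AND true = true
[1.2.1.3] NOT true = false
[1.2.1] false OR false OR false = false
[1.2.2.2] false AND false = false
[1.2.2.3] true → true = true
[1.2.2] false OR false OR true = true
[1.2] false AND true = false
[1] false OR false = false
[root] NOT false = true
Overall: true → awarded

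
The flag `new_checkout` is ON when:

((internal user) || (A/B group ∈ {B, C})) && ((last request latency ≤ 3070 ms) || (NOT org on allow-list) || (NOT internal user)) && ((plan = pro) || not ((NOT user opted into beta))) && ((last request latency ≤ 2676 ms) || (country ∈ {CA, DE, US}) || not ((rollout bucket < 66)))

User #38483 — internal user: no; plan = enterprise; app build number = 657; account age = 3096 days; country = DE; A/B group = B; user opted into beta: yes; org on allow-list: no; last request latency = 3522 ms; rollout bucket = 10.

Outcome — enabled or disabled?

Atomic conditions:
  internal user: no → false
  A/B group ∈ {B, C}: B is in the set → true
  last request latency ≤ 3070 ms: 3522 ≤ 3070 is false
  NOT org on allow-list: no → true
  NOT internal user: no → true
  plan = pro: enterprise == pro is false
  NOT user opted into beta: yes → false
  last request latency ≤ 2676 ms: 3522 ≤ 2676 is false
  country ∈ {CA, DE, US}: DE is in the set → true
  rollout bucket < 66: 10 < 66 is true
Combine:
[1] false OR true = true
[2] false OR true OR true = true
[3.2] NOT false = true
[3] false OR true = true
[4.3] NOT true = false
[4] false OR true OR false = true
[root] true AND true AND true AND true = true
Overall: true → enabled

Enabled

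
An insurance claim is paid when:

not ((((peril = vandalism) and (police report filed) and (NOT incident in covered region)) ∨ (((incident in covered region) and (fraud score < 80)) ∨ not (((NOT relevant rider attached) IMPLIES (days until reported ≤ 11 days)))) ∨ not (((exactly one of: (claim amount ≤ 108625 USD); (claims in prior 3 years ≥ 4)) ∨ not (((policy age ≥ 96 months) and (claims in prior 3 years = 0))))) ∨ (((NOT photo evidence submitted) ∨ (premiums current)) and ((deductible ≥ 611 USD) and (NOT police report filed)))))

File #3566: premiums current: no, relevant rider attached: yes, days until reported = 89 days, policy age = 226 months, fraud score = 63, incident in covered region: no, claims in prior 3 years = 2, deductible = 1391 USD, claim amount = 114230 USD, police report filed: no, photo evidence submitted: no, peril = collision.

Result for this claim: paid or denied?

Atomic conditions:
  peril = vandalism: collision == vandalism is false
  police report filed: no → false
  NOT incident in covered region: no → true
  incident in covered region: no → false
  fraud score < 80: 63 < 80 is true
  NOT relevant rider attached: yes → false
  days until reported ≤ 11 days: 89 ≤ 11 is false
  claim amount ≤ 108625 USD: 114230 ≤ 108625 is false
  claims in prior 3 years ≥ 4: 2 ≥ 4 is false
  policy age ≥ 96 months: 226 ≥ 96 is true
  claims in prior 3 years = 0: 2 == 0 is false
  NOT photo evidence submitted: no → true
  premiums current: no → false
  deductible ≥ 611 USD: 1391 ≥ 611 is true
  NOT police report filed: no → true
Combine:
[1.1] false AND false AND true = false
[1.2.1] false AND true = false
[1.2.2.1] false → false (antecedent false ⇒ implication holds) = true
[1.2.2] NOT true = false
[1.2] false OR false = false
[1.3.1.1] exactly-one(false, false) = false
[1.3.1.2.1] true AND false = false
[1.3.1.2] NOT false = true
[1.3.1] false OR true = true
[1.3] NOT true = false
[1.4.1] true OR false = true
[1.4.2] true AND true = true
[1.4] true AND true = true
[1] false OR false OR false OR true = true
[root] NOT true = false
Overall: false → denied

Denied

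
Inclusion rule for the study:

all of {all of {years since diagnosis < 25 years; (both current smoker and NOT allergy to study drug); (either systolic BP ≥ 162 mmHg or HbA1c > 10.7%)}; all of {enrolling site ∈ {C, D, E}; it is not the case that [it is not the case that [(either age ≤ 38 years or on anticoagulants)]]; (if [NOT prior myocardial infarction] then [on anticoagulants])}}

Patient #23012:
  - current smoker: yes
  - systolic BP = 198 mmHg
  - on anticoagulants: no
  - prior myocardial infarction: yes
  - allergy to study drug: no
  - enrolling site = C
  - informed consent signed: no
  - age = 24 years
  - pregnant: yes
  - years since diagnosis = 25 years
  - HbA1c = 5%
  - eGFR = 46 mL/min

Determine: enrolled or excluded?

Atomic conditions:
  years since diagnosis < 25 years: 25 < 25 is false
  current smoker: yes → true
  NOT allergy to study drug: no → true
  systolic BP ≥ 162 mmHg: 198 ≥ 162 is true
  HbA1c > 10.7%: 5 > 10.7 is false
  enrolling site ∈ {C, D, E}: C is in the set → true
  age ≤ 38 years: 24 ≤ 38 is true
  on anticoagulants: no → false
  NOT prior myocardial infarction: yes → false
Combine:
[1.2] true AND true = true
[1.3] true OR false = true
[1] false AND true AND true = false
[2.2.1.1] true OR false = true
[2.2.1] NOT true = false
[2.2] NOT false = true
[2.3] false → false (antecedent false ⇒ implication holds) = true
[2] true AND true AND true = true
[root] false AND true = false
Overall: false → excluded

Excluded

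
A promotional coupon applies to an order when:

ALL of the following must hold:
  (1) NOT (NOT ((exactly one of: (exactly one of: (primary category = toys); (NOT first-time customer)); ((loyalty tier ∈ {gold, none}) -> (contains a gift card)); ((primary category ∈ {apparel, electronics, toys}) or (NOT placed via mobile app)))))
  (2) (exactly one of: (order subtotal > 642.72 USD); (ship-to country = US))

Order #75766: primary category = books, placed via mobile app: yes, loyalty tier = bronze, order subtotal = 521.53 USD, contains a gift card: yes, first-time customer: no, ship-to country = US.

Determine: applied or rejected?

Rejected

Atomic conditions:
  primary category = toys: books == toys is false
  NOT first-time customer: no → true
  loyalty tier ∈ {gold, none}: bronze is not in the set → false
  contains a gift card: yes → true
  primary category ∈ {apparel, electronics, toys}: books is not in the set → false
  NOT placed via mobile app: yes → false
  order subtotal > 642.72 USD: 521.53 > 642.72 is false
  ship-to country = US: US == US is true
Combine:
[1.1.1.1] exactly-one(false, true) = true
[1.1.1.2] false → true (antecedent false ⇒ implication holds) = true
[1.1.1.3] false OR false = false
[1.1.1] exactly-one(true, true, false) = false
[1.1] NOT false = true
[1] NOT true = false
[2] exactly-one(false, true) = true
[root] false AND true = false
Overall: false → rejected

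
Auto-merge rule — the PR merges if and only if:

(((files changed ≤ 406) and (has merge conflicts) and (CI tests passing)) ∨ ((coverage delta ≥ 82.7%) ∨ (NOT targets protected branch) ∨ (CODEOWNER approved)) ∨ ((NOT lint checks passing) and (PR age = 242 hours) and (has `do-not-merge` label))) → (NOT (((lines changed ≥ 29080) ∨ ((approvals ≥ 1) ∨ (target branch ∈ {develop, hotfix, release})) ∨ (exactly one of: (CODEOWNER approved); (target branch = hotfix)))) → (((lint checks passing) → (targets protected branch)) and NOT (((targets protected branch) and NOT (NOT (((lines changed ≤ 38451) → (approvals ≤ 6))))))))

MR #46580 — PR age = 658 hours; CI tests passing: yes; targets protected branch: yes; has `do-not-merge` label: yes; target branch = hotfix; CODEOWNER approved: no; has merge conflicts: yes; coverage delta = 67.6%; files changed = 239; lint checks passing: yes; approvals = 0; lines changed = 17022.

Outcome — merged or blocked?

Atomic conditions:
  files changed ≤ 406: 239 ≤ 406 is true
  has merge conflicts: yes → true
  CI tests passing: yes → true
  coverage delta ≥ 82.7%: 67.6 ≥ 82.7 is false
  NOT targets protected branch: yes → false
  CODEOWNER approved: no → false
  NOT lint checks passing: yes → false
  PR age = 242 hours: 658 == 242 is false
  has `do-not-merge` label: yes → true
  lines changed ≥ 29080: 17022 ≥ 29080 is false
  approvals ≥ 1: 0 ≥ 1 is false
  target branch ∈ {develop, hotfix, release}: hotfix is in the set → true
  target branch = hotfix: hotfix == hotfix is true
  lint checks passing: yes → true
  targets protected branch: yes → true
  lines changed ≤ 38451: 17022 ≤ 38451 is true
  approvals ≤ 6: 0 ≤ 6 is true
Combine:
[1.1] true AND true AND true = true
[1.2] false OR false OR false = false
[1.3] false AND false AND true = false
[1] true OR false OR false = true
[2.1.1.2] false OR true = true
[2.1.1.3] exactly-one(false, true) = true
[2.1.1] false OR true OR true = true
[2.1] NOT true = false
[2.2.1] true → true = true
[2.2.2.1.2.1.1] true → true = true
[2.2.2.1.2.1] NOT true = false
[2.2.2.1.2] NOT false = true
[2.2.2.1] true AND true = true
[2.2.2] NOT true = false
[2.2] true AND false = false
[2] false → false (antecedent false ⇒ implication holds) = true
[root] true → true = true
Overall: true → merged

Merged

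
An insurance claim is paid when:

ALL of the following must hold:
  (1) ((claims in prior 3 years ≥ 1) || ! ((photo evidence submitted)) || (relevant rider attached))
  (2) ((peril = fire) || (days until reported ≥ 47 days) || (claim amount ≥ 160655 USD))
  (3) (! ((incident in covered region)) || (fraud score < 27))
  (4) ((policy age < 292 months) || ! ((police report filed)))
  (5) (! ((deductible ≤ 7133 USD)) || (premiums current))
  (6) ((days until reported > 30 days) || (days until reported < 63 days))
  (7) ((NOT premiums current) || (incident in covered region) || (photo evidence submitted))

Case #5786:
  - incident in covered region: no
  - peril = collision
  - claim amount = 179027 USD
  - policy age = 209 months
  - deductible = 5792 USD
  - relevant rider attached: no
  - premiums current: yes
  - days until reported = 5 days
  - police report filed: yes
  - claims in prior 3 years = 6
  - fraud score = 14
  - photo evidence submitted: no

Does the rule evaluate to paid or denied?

Denied

Atomic conditions:
  claims in prior 3 years ≥ 1: 6 ≥ 1 is true
  photo evidence submitted: no → false
  relevant rider attached: no → false
  peril = fire: collision == fire is false
  days until reported ≥ 47 days: 5 ≥ 47 is false
  claim amount ≥ 160655 USD: 179027 ≥ 160655 is true
  incident in covered region: no → false
  fraud score < 27: 14 < 27 is true
  policy age < 292 months: 209 < 292 is true
  police report filed: yes → true
  deductible ≤ 7133 USD: 5792 ≤ 7133 is true
  premiums current: yes → true
  days until reported > 30 days: 5 > 30 is false
  days until reported < 63 days: 5 < 63 is true
  NOT premiums current: yes → false
Combine:
[1.2] NOT false = true
[1] true OR true OR false = true
[2] false OR false OR true = true
[3.1] NOT false = true
[3] true OR true = true
[4.2] NOT true = false
[4] true OR false = true
[5.1] NOT true = false
[5] false OR true = true
[6] false OR true = true
[7] false OR false OR false = false
[root] true AND true AND true AND true AND true AND true AND false = false
Overall: false → denied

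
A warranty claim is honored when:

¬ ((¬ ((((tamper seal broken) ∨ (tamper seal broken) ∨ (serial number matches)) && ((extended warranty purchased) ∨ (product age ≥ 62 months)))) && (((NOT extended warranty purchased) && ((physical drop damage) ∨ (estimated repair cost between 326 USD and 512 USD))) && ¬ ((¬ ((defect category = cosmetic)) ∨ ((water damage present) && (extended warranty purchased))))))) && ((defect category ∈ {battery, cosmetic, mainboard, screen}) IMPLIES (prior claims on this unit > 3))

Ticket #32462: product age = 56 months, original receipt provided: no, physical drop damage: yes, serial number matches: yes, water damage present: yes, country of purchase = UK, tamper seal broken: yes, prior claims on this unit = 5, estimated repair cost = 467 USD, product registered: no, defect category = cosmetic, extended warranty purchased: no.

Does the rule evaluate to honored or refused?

Atomic conditions:
  tamper seal broken: yes → true
  serial number matches: yes → true
  extended warranty purchased: no → false
  product age ≥ 62 months: 56 ≥ 62 is false
  NOT extended warranty purchased: no → true
  physical drop damage: yes → true
  estimated repair cost between 326 USD and 512 USD: 467 in [326, 512] is true
  defect category = cosmetic: cosmetic == cosmetic is true
  water damage present: yes → true
  defect category ∈ {battery, cosmetic, mainboard, screen}: cosmetic is in the set → true
  prior claims on this unit > 3: 5 > 3 is true
Combine:
[1.1.1.1.1] true OR true OR true = true
[1.1.1.1.2] false OR false = false
[1.1.1.1] true AND false = false
[1.1.1] NOT false = true
[1.1.2.1.2] true OR true = true
[1.1.2.1] true AND true = true
[1.1.2.2.1.1] NOT true = false
[1.1.2.2.1.2] true AND false = false
[1.1.2.2.1] false OR false = false
[1.1.2.2] NOT false = true
[1.1.2] true AND true = true
[1.1] true AND true = true
[1] NOT true = false
[2] true → true = true
[root] false AND true = false
Overall: false → refused

Refused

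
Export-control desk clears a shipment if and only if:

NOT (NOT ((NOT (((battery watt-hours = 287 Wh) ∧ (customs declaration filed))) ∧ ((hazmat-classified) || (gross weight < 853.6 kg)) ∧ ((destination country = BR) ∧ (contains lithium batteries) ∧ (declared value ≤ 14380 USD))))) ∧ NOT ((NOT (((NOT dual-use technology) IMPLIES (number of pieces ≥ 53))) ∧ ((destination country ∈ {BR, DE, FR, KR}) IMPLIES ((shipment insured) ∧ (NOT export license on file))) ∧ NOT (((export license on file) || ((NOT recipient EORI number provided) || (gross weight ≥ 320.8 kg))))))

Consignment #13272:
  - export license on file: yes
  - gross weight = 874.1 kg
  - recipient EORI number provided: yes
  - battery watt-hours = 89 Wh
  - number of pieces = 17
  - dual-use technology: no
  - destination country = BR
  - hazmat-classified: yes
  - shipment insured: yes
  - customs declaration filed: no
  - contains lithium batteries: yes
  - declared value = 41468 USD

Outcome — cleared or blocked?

Blocked

Atomic conditions:
  battery watt-hours = 287 Wh: 89 == 287 is false
  customs declaration filed: no → false
  hazmat-classified: yes → true
  gross weight < 853.6 kg: 874.1 < 853.6 is false
  destination country = BR: BR == BR is true
  contains lithium batteries: yes → true
  declared value ≤ 14380 USD: 41468 ≤ 14380 is false
  NOT dual-use technology: no → true
  number of pieces ≥ 53: 17 ≥ 53 is false
  destination country ∈ {BR, DE, FR, KR}: BR is in the set → true
  shipment insured: yes → true
  NOT export license on file: yes → false
  export license on file: yes → true
  NOT recipient EORI number provided: yes → false
  gross weight ≥ 320.8 kg: 874.1 ≥ 320.8 is true
Combine:
[1.1.1.1.1] false AND false = false
[1.1.1.1] NOT false = true
[1.1.1.2] true OR false = true
[1.1.1.3] true AND true AND false = false
[1.1.1] true AND true AND false = false
[1.1] NOT false = true
[1] NOT true = false
[2.1.1.1] true → false = false
[2.1.1] NOT false = true
[2.1.2.2] true AND false = false
[2.1.2] true → false = false
[2.1.3.1.2] false OR true = true
[2.1.3.1] true OR true = true
[2.1.3] NOT true = false
[2.1] true AND false AND false = false
[2] NOT false = true
[root] false AND true = false
Overall: false → blocked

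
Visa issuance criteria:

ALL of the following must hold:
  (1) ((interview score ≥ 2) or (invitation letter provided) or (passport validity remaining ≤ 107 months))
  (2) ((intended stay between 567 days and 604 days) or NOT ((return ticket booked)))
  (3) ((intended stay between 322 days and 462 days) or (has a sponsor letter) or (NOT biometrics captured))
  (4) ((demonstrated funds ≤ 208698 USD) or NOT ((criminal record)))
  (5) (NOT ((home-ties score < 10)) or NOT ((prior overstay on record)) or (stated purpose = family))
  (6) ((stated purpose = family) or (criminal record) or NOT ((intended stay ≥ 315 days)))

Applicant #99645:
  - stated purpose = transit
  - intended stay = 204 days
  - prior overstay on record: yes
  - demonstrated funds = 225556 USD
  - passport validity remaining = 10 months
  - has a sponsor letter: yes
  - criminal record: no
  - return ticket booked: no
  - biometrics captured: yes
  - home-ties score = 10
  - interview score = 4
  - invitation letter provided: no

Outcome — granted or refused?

Granted

Atomic conditions:
  interview score ≥ 2: 4 ≥ 2 is true
  invitation letter provided: no → false
  passport validity remaining ≤ 107 months: 10 ≤ 107 is true
  intended stay between 567 days and 604 days: 204 in [567, 604] is false
  return ticket booked: no → false
  intended stay between 322 days and 462 days: 204 in [322, 462] is false
  has a sponsor letter: yes → true
  NOT biometrics captured: yes → false
  demonstrated funds ≤ 208698 USD: 225556 ≤ 208698 is false
  criminal record: no → false
  home-ties score < 10: 10 < 10 is false
  prior overstay on record: yes → true
  stated purpose = family: transit == family is false
  intended stay ≥ 315 days: 204 ≥ 315 is false
Combine:
[1] true OR false OR true = true
[2.2] NOT false = true
[2] false OR true = true
[3] false OR true OR false = true
[4.2] NOT false = true
[4] false OR true = true
[5.1] NOT false = true
[5.2] NOT true = false
[5] true OR false OR false = true
[6.3] NOT false = true
[6] false OR false OR true = true
[root] true AND true AND true AND true AND true AND true = true
Overall: true → granted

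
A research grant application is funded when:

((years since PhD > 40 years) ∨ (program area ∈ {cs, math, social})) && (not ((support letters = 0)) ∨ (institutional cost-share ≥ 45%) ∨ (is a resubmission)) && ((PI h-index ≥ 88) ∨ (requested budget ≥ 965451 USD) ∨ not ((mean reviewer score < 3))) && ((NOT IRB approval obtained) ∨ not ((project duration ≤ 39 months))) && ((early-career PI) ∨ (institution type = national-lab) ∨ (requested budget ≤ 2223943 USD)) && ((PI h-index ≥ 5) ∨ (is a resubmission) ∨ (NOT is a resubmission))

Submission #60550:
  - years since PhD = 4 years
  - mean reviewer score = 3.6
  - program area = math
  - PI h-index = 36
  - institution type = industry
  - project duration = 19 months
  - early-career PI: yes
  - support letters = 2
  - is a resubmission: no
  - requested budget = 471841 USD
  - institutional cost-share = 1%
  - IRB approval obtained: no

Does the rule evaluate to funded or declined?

Atomic conditions:
  years since PhD > 40 years: 4 > 40 is false
  program area ∈ {cs, math, social}: math is in the set → true
  support letters = 0: 2 == 0 is false
  institutional cost-share ≥ 45%: 1 ≥ 45 is false
  is a resubmission: no → false
  PI h-index ≥ 88: 36 ≥ 88 is false
  requested budget ≥ 965451 USD: 471841 ≥ 965451 is false
  mean reviewer score < 3: 3.6 < 3 is false
  NOT IRB approval obtained: no → true
  project duration ≤ 39 months: 19 ≤ 39 is true
  early-career PI: yes → true
  institution type = national-lab: industry == national-lab is false
  requested budget ≤ 2223943 USD: 471841 ≤ 2223943 is true
  PI h-index ≥ 5: 36 ≥ 5 is true
  NOT is a resubmission: no → true
Combine:
[1] false OR true = true
[2.1] NOT false = true
[2] true OR false OR false = true
[3.3] NOT false = true
[3] false OR false OR true = true
[4.2] NOT true = false
[4] true OR false = true
[5] true OR false OR true = true
[6] true OR false OR true = true
[root] true AND true AND true AND true AND true AND true = true
Overall: true → funded

Funded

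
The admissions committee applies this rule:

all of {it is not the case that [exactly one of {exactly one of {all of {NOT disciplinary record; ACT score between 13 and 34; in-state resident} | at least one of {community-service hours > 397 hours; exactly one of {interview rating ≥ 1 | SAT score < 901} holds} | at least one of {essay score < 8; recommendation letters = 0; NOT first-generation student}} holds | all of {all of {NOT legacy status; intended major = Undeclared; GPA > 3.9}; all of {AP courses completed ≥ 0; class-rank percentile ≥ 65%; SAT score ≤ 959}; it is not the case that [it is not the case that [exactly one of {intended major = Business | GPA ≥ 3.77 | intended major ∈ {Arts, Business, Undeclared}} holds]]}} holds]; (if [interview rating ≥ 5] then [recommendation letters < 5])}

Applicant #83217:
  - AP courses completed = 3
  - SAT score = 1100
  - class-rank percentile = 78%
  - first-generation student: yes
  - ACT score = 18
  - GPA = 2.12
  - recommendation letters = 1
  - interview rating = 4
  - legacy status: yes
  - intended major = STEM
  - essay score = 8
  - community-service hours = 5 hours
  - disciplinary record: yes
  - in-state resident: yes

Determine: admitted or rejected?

Atomic conditions:
  NOT disciplinary record: yes → false
  ACT score between 13 and 34: 18 in [13, 34] is true
  in-state resident: yes → true
  community-service hours > 397 hours: 5 > 397 is false
  interview rating ≥ 1: 4 ≥ 1 is true
  SAT score < 901: 1100 < 901 is false
  essay score < 8: 8 < 8 is false
  recommendation letters = 0: 1 == 0 is false
  NOT first-generation student: yes → false
  NOT legacy status: yes → false
  intended major = Undeclared: STEM == Undeclared is false
  GPA > 3.9: 2.12 > 3.9 is false
  AP courses completed ≥ 0: 3 ≥ 0 is true
  class-rank percentile ≥ 65%: 78 ≥ 65 is true
  SAT score ≤ 959: 1100 ≤ 959 is false
  intended major = Business: STEM == Business is false
  GPA ≥ 3.77: 2.12 ≥ 3.77 is false
  intended major ∈ {Arts, Business, Undeclared}: STEM is not in the set → false
  interview rating ≥ 5: 4 ≥ 5 is false
  recommendation letters < 5: 1 < 5 is true
Combine:
[1.1.1.1] false AND true AND true = false
[1.1.1.2.2] exactly-one(true, false) = true
[1.1.1.2] false OR true = true
[1.1.1.3] false OR false OR false = false
[1.1.1] exactly-one(false, true, false) = true
[1.1.2.1] false AND false AND false = false
[1.1.2.2] true AND true AND false = false
[1.1.2.3.1.1] exactly-one(false, false, false) = false
[1.1.2.3.1] NOT false = true
[1.1.2.3] NOT true = false
[1.1.2] false AND false AND false = false
[1.1] exactly-one(true, false) = true
[1] NOT true = false
[2] false → true (antecedent false ⇒ implication holds) = true
[root] false AND true = false
Overall: false → rejected

Rejected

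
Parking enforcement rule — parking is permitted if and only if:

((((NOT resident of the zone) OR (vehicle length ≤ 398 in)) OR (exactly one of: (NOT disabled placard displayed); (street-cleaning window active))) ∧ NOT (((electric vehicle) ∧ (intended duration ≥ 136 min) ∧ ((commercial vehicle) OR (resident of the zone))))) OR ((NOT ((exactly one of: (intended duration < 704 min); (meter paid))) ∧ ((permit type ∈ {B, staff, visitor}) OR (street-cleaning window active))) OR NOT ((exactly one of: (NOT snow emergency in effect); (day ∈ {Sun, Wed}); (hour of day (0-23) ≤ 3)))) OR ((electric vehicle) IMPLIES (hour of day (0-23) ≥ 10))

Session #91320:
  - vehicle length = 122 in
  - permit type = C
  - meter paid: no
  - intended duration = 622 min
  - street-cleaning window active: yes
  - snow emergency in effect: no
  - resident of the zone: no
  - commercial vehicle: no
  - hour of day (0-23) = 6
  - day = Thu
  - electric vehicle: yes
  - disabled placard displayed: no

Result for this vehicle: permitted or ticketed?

Atomic conditions:
  NOT resident of the zone: no → true
  vehicle length ≤ 398 in: 122 ≤ 398 is true
  NOT disabled placard displayed: no → true
  street-cleaning window active: yes → true
  electric vehicle: yes → true
  intended duration ≥ 136 min: 622 ≥ 136 is true
  commercial vehicle: no → false
  resident of the zone: no → false
  intended duration < 704 min: 622 < 704 is true
  meter paid: no → false
  permit type ∈ {B, staff, visitor}: C is not in the set → false
  NOT snow emergency in effect: no → true
  day ∈ {Sun, Wed}: Thu is not in the set → false
  hour of day (0-23) ≤ 3: 6 ≤ 3 is false
  hour of day (0-23) ≥ 10: 6 ≥ 10 is false
Combine:
[1.1.1] true OR true = true
[1.1.2] exactly-one(true, true) = false
[1.1] true OR false = true
[1.2.1.3] false OR false = false
[1.2.1] true AND true AND false = false
[1.2] NOT false = true
[1] true AND true = true
[2.1.1.1] exactly-one(true, false) = true
[2.1.1] NOT true = false
[2.1.2] false OR true = true
[2.1] false AND true = false
[2.2.1] exactly-one(true, false, false) = true
[2.2] NOT true = false
[2] false OR false = false
[3] true → false = false
[root] true OR false OR false = true
Overall: true → permitted

Permitted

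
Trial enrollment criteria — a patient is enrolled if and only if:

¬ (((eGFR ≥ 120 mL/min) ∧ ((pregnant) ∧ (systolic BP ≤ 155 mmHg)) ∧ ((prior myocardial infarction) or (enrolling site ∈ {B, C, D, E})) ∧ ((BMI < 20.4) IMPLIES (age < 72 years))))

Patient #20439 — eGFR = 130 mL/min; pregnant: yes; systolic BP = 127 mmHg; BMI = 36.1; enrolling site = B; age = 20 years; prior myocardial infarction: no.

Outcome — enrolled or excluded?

Atomic conditions:
  eGFR ≥ 120 mL/min: 130 ≥ 120 is true
  pregnant: yes → true
  systolic BP ≤ 155 mmHg: 127 ≤ 155 is true
  prior myocardial infarction: no → false
  enrolling site ∈ {B, C, D, E}: B is in the set → true
  BMI < 20.4: 36.1 < 20.4 is false
  age < 72 years: 20 < 72 is true
Combine:
[1.2] true AND true = true
[1.3] false OR true = true
[1.4] false → true (antecedent false ⇒ implication holds) = true
[1] true AND true AND true AND true = true
[root] NOT true = false
Overall: false → excluded

Excluded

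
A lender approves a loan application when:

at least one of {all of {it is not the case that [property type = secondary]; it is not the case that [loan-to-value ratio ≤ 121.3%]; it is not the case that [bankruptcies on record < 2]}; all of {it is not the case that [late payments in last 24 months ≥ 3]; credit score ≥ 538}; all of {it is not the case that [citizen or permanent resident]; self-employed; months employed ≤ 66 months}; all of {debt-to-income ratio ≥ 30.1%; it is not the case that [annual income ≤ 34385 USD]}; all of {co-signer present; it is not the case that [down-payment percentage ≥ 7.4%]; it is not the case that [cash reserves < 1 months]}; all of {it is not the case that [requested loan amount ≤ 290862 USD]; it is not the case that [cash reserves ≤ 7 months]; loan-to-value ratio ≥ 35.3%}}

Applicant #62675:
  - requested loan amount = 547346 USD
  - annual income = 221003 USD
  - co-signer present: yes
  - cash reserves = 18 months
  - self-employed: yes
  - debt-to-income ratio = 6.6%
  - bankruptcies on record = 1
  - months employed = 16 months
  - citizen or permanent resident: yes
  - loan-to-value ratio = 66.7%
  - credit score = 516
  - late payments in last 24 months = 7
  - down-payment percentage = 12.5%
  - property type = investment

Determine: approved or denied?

Atomic conditions:
  property type = secondary: investment == secondary is false
  loan-to-value ratio ≤ 121.3%: 66.7 ≤ 121.3 is true
  bankruptcies on record < 2: 1 < 2 is true
  late payments in last 24 months ≥ 3: 7 ≥ 3 is true
  credit score ≥ 538: 516 ≥ 538 is false
  citizen or permanent resident: yes → true
  self-employed: yes → true
  months employed ≤ 66 months: 16 ≤ 66 is true
  debt-to-income ratio ≥ 30.1%: 6.6 ≥ 30.1 is false
  annual income ≤ 34385 USD: 221003 ≤ 34385 is false
  co-signer present: yes → true
  down-payment percentage ≥ 7.4%: 12.5 ≥ 7.4 is true
  cash reserves < 1 months: 18 < 1 is false
  requested loan amount ≤ 290862 USD: 547346 ≤ 290862 is false
  cash reserves ≤ 7 months: 18 ≤ 7 is false
  loan-to-value ratio ≥ 35.3%: 66.7 ≥ 35.3 is true
Combine:
[1.1] NOT false = true
[1.2] NOT true = false
[1.3] NOT true = false
[1] true AND false AND false = false
[2.1] NOT true = false
[2] false AND false = false
[3.1] NOT true = false
[3] false AND true AND true = false
[4.2] NOT false = true
[4] false AND true = false
[5.2] NOT true = false
[5.3] NOT false = true
[5] true AND false AND true = false
[6.1] NOT false = true
[6.2] NOT false = true
[6] true AND true AND true = true
[root] false OR false OR false OR false OR false OR true = true
Overall: true → approved

Approved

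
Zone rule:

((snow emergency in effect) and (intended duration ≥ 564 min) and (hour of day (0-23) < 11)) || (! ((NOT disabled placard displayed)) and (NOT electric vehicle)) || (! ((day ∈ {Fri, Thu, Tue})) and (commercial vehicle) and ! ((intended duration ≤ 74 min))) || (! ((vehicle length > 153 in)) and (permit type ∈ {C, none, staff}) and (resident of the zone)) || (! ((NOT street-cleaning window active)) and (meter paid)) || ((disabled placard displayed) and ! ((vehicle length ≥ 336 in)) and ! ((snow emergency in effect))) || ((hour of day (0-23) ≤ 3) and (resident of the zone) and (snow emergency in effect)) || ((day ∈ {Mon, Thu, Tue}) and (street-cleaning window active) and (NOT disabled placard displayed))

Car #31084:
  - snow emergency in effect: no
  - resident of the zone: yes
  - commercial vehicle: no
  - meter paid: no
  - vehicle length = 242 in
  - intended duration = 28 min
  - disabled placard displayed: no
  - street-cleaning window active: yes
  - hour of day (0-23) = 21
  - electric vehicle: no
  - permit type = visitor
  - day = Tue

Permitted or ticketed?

Atomic conditions:
  snow emergency in effect: no → false
  intended duration ≥ 564 min: 28 ≥ 564 is false
  hour of day (0-23) < 11: 21 < 11 is false
  NOT disabled placard displayed: no → true
  NOT electric vehicle: no → true
  day ∈ {Fri, Thu, Tue}: Tue is in the set → true
  commercial vehicle: no → false
  intended duration ≤ 74 min: 28 ≤ 74 is true
  vehicle length > 153 in: 242 > 153 is true
  permit type ∈ {C, none, staff}: visitor is not in the set → false
  resident of the zone: yes → true
  NOT street-cleaning window active: yes → false
  meter paid: no → false
  disabled placard displayed: no → false
  vehicle length ≥ 336 in: 242 ≥ 336 is false
  hour of day (0-23) ≤ 3: 21 ≤ 3 is false
  day ∈ {Mon, Thu, Tue}: Tue is in the set → true
  street-cleaning window active: yes → true
Combine:
[1] false AND false AND false = false
[2.1] NOT true = false
[2] false AND true = false
[3.1] NOT true = false
[3.3] NOT true = false
[3] false AND false AND false = false
[4.1] NOT true = false
[4] false AND false AND true = false
[5.1] NOT false = true
[5] true AND false = false
[6.2] NOT false = true
[6.3] NOT false = true
[6] false AND true AND true = false
[7] false AND true AND false = false
[8] true AND true AND true = true
[root] false OR false OR false OR false OR false OR false OR false OR true = true
Overall: true → permitted

Permitted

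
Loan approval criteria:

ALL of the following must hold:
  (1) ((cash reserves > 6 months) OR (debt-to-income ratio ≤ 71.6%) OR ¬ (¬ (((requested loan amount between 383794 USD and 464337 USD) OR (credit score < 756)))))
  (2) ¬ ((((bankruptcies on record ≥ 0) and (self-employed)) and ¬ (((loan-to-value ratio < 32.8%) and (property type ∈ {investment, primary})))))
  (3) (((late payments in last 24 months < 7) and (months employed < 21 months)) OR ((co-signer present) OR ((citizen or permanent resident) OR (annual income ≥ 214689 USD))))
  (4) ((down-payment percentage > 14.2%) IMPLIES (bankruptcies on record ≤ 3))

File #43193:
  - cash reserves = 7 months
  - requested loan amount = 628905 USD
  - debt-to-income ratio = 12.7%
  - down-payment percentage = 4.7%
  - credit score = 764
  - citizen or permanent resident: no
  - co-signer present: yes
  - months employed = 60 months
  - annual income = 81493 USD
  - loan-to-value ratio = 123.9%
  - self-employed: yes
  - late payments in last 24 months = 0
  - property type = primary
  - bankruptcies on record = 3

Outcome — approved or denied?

Denied

Atomic conditions:
  cash reserves > 6 months: 7 > 6 is true
  debt-to-income ratio ≤ 71.6%: 12.7 ≤ 71.6 is true
  requested loan amount between 383794 USD and 464337 USD: 628905 in [383794, 464337] is false
  credit score < 756: 764 < 756 is false
  bankruptcies on record ≥ 0: 3 ≥ 0 is true
  self-employed: yes → true
  loan-to-value ratio < 32.8%: 123.9 < 32.8 is false
  property type ∈ {investment, primary}: primary is in the set → true
  late payments in last 24 months < 7: 0 < 7 is true
  months employed < 21 months: 60 < 21 is false
  co-signer present: yes → true
  citizen or permanent resident: no → false
  annual income ≥ 214689 USD: 81493 ≥ 214689 is false
  down-payment percentage > 14.2%: 4.7 > 14.2 is false
  bankruptcies on record ≤ 3: 3 ≤ 3 is true
Combine:
[1.3.1.1] false OR false = false
[1.3.1] NOT false = true
[1.3] NOT true = false
[1] true OR true OR false = true
[2.1.1] true AND true = true
[2.1.2.1] false AND true = false
[2.1.2] NOT false = true
[2.1] true AND true = true
[2] NOT true = false
[3.1] true AND false = false
[3.2.2] false OR false = false
[3.2] true OR false = true
[3] false OR true = true
[4] false → true (antecedent false ⇒ implication holds) = true
[root] true AND false AND true AND true = false
Overall: false → denied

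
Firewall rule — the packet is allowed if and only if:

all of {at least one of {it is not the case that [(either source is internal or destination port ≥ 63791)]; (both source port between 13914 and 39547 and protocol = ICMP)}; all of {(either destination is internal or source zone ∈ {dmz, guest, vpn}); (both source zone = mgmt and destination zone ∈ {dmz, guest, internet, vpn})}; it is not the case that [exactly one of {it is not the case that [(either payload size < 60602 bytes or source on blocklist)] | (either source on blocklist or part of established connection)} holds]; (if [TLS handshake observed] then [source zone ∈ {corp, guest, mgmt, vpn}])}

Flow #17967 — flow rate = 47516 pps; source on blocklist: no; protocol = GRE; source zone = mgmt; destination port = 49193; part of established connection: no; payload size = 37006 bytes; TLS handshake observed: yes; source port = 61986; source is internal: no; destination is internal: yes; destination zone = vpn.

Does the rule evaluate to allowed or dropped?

Atomic conditions:
  source is internal: no → false
  destination port ≥ 63791: 49193 ≥ 63791 is false
  source port between 13914 and 39547: 61986 in [13914, 39547] is false
  protocol = ICMP: GRE == ICMP is false
  destination is internal: yes → true
  source zone ∈ {dmz, guest, vpn}: mgmt is not in the set → false
  source zone = mgmt: mgmt == mgmt is true
  destination zone ∈ {dmz, guest, internet, vpn}: vpn is in the set → true
  payload size < 60602 bytes: 37006 < 60602 is true
  source on blocklist: no → false
  part of established connection: no → false
  TLS handshake observed: yes → true
  source zone ∈ {corp, guest, mgmt, vpn}: mgmt is in the set → true
Combine:
[1.1.1] false OR false = false
[1.1] NOT false = true
[1.2] false AND false = false
[1] true OR false = true
[2.1] true OR false = true
[2.2] true AND true = true
[2] true AND true = true
[3.1.1.1] true OR false = true
[3.1.1] NOT true = false
[3.1.2] false OR false = false
[3.1] exactly-one(false, false) = false
[3] NOT false = true
[4] true → true = true
[root] true AND true AND true AND true = true
Overall: true → allowed

Allowed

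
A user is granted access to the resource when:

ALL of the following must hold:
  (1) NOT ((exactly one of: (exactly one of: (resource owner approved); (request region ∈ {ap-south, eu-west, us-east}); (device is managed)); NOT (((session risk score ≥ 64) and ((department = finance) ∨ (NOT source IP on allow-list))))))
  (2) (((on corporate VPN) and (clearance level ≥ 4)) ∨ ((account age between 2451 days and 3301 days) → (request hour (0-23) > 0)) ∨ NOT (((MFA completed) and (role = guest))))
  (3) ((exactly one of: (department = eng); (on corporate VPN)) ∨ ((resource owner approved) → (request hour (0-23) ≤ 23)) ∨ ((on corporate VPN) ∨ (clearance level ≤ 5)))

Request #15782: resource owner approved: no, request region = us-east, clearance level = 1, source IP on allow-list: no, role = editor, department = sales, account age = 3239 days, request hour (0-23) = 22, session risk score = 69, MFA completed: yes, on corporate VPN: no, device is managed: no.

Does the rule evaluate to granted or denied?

Denied

Atomic conditions:
  resource owner approved: no → false
  request region ∈ {ap-south, eu-west, us-east}: us-east is in the set → true
  device is managed: no → false
  session risk score ≥ 64: 69 ≥ 64 is true
  department = finance: sales == finance is false
  NOT source IP on allow-list: no → true
  on corporate VPN: no → false
  clearance level ≥ 4: 1 ≥ 4 is false
  account age between 2451 days and 3301 days: 3239 in [2451, 3301] is true
  request hour (0-23) > 0: 22 > 0 is true
  MFA completed: yes → true
  role = guest: editor == guest is false
  department = eng: sales == eng is false
  request hour (0-23) ≤ 23: 22 ≤ 23 is true
  clearance level ≤ 5: 1 ≤ 5 is true
Combine:
[1.1.1] exactly-one(false, true, false) = true
[1.1.2.1.2] false OR true = true
[1.1.2.1] true AND true = true
[1.1.2] NOT true = false
[1.1] exactly-one(true, false) = true
[1] NOT true = false
[2.1] false AND false = false
[2.2] true → true = true
[2.3.1] true AND false = false
[2.3] NOT false = true
[2] false OR true OR true = true
[3.1] exactly-one(false, false) = false
[3.2] false → true (antecedent false ⇒ implication holds) = true
[3.3] false OR true = true
[3] false OR true OR true = true
[root] false AND true AND true = false
Overall: false → denied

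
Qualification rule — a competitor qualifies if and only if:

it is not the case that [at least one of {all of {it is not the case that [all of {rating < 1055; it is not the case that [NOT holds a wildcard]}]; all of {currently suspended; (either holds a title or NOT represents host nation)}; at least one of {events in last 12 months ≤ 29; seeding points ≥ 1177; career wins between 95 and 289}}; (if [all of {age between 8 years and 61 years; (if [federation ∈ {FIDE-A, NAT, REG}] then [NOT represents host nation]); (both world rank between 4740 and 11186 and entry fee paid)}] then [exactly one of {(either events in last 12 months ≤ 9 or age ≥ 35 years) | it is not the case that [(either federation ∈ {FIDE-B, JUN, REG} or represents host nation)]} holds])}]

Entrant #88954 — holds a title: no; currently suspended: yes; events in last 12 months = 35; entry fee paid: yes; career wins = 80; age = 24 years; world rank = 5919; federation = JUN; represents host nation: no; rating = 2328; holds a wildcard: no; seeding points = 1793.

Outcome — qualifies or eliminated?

Atomic conditions:
  rating < 1055: 2328 < 1055 is false
  NOT holds a wildcard: no → true
  currently suspended: yes → true
  holds a title: no → false
  NOT represents host nation: no → true
  events in last 12 months ≤ 29: 35 ≤ 29 is false
  seeding points ≥ 1177: 1793 ≥ 1177 is true
  career wins between 95 and 289: 80 in [95, 289] is false
  age between 8 years and 61 years: 24 in [8, 61] is true
  federation ∈ {FIDE-A, NAT, REG}: JUN is not in the set → false
  world rank between 4740 and 11186: 5919 in [4740, 11186] is true
  entry fee paid: yes → true
  events in last 12 months ≤ 9: 35 ≤ 9 is false
  age ≥ 35 years: 24 ≥ 35 is false
  federation ∈ {FIDE-B, JUN, REG}: JUN is in the set → true
  represents host nation: no → false
Combine:
[1.1.1.1.2] NOT true = false
[1.1.1.1] false AND false = false
[1.1.1] NOT false = true
[1.1.2.2] false OR true = true
[1.1.2] true AND true = true
[1.1.3] false OR true OR false = true
[1.1] true AND true AND true = true
[1.2.1.2] false → true (antecedent false ⇒ implication holds) = true
[1.2.1.3] true AND true = true
[1.2.1] true AND true AND true = true
[1.2.2.1] false OR false = false
[1.2.2.2.1] true OR false = true
[1.2.2.2] NOT true = false
[1.2.2] exactly-one(false, false) = false
[1.2] true → false = false
[1] true OR false = true
[root] NOT true = false
Overall: false → eliminated

Eliminated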